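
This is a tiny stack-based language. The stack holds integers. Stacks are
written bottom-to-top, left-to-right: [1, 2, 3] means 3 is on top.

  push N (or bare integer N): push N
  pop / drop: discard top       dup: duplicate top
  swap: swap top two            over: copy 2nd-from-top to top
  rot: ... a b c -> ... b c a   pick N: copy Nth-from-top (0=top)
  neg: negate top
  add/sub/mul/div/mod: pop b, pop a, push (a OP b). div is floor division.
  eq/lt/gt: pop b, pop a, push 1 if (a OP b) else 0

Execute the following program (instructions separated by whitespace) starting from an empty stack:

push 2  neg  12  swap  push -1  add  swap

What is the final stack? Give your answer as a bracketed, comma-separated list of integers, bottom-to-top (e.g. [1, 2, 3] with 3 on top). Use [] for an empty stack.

After 'push 2': [2]
After 'neg': [-2]
After 'push 12': [-2, 12]
After 'swap': [12, -2]
After 'push -1': [12, -2, -1]
After 'add': [12, -3]
After 'swap': [-3, 12]

Answer: [-3, 12]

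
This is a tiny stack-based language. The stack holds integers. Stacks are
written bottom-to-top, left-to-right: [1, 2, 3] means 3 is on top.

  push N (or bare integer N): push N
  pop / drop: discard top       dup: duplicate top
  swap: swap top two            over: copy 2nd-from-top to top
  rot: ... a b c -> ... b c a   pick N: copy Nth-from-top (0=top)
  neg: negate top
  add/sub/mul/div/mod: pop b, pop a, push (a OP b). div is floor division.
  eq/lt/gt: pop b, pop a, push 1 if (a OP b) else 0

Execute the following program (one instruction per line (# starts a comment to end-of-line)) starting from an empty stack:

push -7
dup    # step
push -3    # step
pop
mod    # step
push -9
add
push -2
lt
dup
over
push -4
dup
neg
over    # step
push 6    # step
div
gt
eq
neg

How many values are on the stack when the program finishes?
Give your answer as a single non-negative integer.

After 'push -7': stack = [-7] (depth 1)
After 'dup': stack = [-7, -7] (depth 2)
After 'push -3': stack = [-7, -7, -3] (depth 3)
After 'pop': stack = [-7, -7] (depth 2)
After 'mod': stack = [0] (depth 1)
After 'push -9': stack = [0, -9] (depth 2)
After 'add': stack = [-9] (depth 1)
After 'push -2': stack = [-9, -2] (depth 2)
After 'lt': stack = [1] (depth 1)
After 'dup': stack = [1, 1] (depth 2)
After 'over': stack = [1, 1, 1] (depth 3)
After 'push -4': stack = [1, 1, 1, -4] (depth 4)
After 'dup': stack = [1, 1, 1, -4, -4] (depth 5)
After 'neg': stack = [1, 1, 1, -4, 4] (depth 5)
After 'over': stack = [1, 1, 1, -4, 4, -4] (depth 6)
After 'push 6': stack = [1, 1, 1, -4, 4, -4, 6] (depth 7)
After 'div': stack = [1, 1, 1, -4, 4, -1] (depth 6)
After 'gt': stack = [1, 1, 1, -4, 1] (depth 5)
After 'eq': stack = [1, 1, 1, 0] (depth 4)
After 'neg': stack = [1, 1, 1, 0] (depth 4)

Answer: 4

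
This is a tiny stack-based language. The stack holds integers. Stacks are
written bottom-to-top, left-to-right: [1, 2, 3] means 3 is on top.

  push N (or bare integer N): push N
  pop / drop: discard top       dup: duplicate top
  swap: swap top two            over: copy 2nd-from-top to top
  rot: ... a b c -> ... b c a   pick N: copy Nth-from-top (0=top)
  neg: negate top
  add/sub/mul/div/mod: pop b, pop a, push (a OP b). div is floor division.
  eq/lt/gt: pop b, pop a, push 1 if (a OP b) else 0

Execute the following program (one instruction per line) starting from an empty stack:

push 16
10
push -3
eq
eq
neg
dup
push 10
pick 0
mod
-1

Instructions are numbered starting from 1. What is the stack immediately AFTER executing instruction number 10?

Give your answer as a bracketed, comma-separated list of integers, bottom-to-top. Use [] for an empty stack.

Answer: [0, 0, 0]

Derivation:
Step 1 ('push 16'): [16]
Step 2 ('10'): [16, 10]
Step 3 ('push -3'): [16, 10, -3]
Step 4 ('eq'): [16, 0]
Step 5 ('eq'): [0]
Step 6 ('neg'): [0]
Step 7 ('dup'): [0, 0]
Step 8 ('push 10'): [0, 0, 10]
Step 9 ('pick 0'): [0, 0, 10, 10]
Step 10 ('mod'): [0, 0, 0]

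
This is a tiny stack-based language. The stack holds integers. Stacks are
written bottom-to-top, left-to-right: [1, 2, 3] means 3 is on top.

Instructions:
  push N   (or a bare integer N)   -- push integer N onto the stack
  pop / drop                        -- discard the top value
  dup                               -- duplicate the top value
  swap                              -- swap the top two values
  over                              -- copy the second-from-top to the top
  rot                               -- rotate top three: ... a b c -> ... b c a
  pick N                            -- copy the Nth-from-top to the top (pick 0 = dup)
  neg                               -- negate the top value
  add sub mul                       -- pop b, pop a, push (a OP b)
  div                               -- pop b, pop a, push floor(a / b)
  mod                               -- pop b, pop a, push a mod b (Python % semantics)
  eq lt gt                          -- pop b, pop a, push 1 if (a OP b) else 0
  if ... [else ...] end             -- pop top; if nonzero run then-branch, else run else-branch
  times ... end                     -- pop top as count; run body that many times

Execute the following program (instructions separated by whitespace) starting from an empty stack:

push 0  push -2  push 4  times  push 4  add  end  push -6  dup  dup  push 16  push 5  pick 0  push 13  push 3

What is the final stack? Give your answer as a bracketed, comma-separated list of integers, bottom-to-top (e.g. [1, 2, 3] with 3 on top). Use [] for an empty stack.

After 'push 0': [0]
After 'push -2': [0, -2]
After 'push 4': [0, -2, 4]
After 'times': [0, -2]
After 'push 4': [0, -2, 4]
After 'add': [0, 2]
After 'push 4': [0, 2, 4]
After 'add': [0, 6]
After 'push 4': [0, 6, 4]
After 'add': [0, 10]
After 'push 4': [0, 10, 4]
After 'add': [0, 14]
After 'push -6': [0, 14, -6]
After 'dup': [0, 14, -6, -6]
After 'dup': [0, 14, -6, -6, -6]
After 'push 16': [0, 14, -6, -6, -6, 16]
After 'push 5': [0, 14, -6, -6, -6, 16, 5]
After 'pick 0': [0, 14, -6, -6, -6, 16, 5, 5]
After 'push 13': [0, 14, -6, -6, -6, 16, 5, 5, 13]
After 'push 3': [0, 14, -6, -6, -6, 16, 5, 5, 13, 3]

Answer: [0, 14, -6, -6, -6, 16, 5, 5, 13, 3]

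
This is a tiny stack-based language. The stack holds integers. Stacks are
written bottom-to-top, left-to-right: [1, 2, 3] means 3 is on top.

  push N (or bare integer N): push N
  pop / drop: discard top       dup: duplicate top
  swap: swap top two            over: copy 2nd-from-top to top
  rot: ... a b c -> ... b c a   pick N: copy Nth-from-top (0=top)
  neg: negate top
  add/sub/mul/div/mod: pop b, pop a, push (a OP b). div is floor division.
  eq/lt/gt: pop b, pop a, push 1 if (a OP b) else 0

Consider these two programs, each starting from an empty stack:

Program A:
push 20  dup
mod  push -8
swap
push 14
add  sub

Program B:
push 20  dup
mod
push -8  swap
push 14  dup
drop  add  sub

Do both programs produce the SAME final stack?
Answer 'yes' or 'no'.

Program A trace:
  After 'push 20': [20]
  After 'dup': [20, 20]
  After 'mod': [0]
  After 'push -8': [0, -8]
  After 'swap': [-8, 0]
  After 'push 14': [-8, 0, 14]
  After 'add': [-8, 14]
  After 'sub': [-22]
Program A final stack: [-22]

Program B trace:
  After 'push 20': [20]
  After 'dup': [20, 20]
  After 'mod': [0]
  After 'push -8': [0, -8]
  After 'swap': [-8, 0]
  After 'push 14': [-8, 0, 14]
  After 'dup': [-8, 0, 14, 14]
  After 'drop': [-8, 0, 14]
  After 'add': [-8, 14]
  After 'sub': [-22]
Program B final stack: [-22]
Same: yes

Answer: yes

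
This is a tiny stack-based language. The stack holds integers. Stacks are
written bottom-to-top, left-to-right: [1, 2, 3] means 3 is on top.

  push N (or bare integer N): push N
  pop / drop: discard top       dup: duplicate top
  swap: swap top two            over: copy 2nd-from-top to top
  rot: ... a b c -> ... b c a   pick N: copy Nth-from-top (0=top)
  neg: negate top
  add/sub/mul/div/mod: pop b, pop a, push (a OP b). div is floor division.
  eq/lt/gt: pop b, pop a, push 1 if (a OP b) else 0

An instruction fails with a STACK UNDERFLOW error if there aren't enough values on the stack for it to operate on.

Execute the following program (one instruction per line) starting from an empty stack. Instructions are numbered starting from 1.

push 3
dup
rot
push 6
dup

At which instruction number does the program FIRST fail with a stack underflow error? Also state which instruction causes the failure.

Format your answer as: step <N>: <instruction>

Answer: step 3: rot

Derivation:
Step 1 ('push 3'): stack = [3], depth = 1
Step 2 ('dup'): stack = [3, 3], depth = 2
Step 3 ('rot'): needs 3 value(s) but depth is 2 — STACK UNDERFLOW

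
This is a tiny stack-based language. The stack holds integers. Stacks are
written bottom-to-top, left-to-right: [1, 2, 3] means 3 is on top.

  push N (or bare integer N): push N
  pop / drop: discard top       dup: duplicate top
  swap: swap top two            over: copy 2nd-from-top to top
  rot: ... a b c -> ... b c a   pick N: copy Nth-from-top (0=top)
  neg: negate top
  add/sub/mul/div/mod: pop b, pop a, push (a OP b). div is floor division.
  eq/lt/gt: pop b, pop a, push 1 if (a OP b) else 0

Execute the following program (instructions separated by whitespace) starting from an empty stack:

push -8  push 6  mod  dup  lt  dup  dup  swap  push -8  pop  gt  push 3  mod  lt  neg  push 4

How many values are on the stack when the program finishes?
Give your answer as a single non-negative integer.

After 'push -8': stack = [-8] (depth 1)
After 'push 6': stack = [-8, 6] (depth 2)
After 'mod': stack = [4] (depth 1)
After 'dup': stack = [4, 4] (depth 2)
After 'lt': stack = [0] (depth 1)
After 'dup': stack = [0, 0] (depth 2)
After 'dup': stack = [0, 0, 0] (depth 3)
After 'swap': stack = [0, 0, 0] (depth 3)
After 'push -8': stack = [0, 0, 0, -8] (depth 4)
After 'pop': stack = [0, 0, 0] (depth 3)
After 'gt': stack = [0, 0] (depth 2)
After 'push 3': stack = [0, 0, 3] (depth 3)
After 'mod': stack = [0, 0] (depth 2)
After 'lt': stack = [0] (depth 1)
After 'neg': stack = [0] (depth 1)
After 'push 4': stack = [0, 4] (depth 2)

Answer: 2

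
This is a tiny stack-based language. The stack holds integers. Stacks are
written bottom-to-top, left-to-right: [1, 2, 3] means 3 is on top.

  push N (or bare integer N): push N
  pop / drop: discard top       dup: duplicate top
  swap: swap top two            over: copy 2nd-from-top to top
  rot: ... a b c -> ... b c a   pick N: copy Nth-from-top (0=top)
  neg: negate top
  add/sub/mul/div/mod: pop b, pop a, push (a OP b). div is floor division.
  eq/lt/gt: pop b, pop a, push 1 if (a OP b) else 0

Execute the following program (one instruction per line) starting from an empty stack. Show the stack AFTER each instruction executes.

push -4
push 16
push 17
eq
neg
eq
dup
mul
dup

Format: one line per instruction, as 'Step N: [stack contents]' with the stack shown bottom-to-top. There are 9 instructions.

Step 1: [-4]
Step 2: [-4, 16]
Step 3: [-4, 16, 17]
Step 4: [-4, 0]
Step 5: [-4, 0]
Step 6: [0]
Step 7: [0, 0]
Step 8: [0]
Step 9: [0, 0]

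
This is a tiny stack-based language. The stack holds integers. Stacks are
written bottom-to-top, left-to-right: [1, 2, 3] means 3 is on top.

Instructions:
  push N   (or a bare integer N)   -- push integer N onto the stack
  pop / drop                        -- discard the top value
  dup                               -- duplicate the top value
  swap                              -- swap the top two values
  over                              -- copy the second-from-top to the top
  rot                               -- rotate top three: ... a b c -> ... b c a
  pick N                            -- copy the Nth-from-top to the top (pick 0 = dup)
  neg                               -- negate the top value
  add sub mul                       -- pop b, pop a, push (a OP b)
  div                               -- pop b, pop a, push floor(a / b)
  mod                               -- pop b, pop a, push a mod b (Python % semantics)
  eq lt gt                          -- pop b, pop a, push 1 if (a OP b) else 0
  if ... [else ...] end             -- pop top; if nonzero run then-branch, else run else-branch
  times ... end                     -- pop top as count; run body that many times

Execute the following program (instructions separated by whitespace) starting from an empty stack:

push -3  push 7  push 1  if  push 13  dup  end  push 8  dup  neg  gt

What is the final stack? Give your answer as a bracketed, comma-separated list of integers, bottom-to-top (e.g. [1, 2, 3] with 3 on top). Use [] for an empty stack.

After 'push -3': [-3]
After 'push 7': [-3, 7]
After 'push 1': [-3, 7, 1]
After 'if': [-3, 7]
After 'push 13': [-3, 7, 13]
After 'dup': [-3, 7, 13, 13]
After 'push 8': [-3, 7, 13, 13, 8]
After 'dup': [-3, 7, 13, 13, 8, 8]
After 'neg': [-3, 7, 13, 13, 8, -8]
After 'gt': [-3, 7, 13, 13, 1]

Answer: [-3, 7, 13, 13, 1]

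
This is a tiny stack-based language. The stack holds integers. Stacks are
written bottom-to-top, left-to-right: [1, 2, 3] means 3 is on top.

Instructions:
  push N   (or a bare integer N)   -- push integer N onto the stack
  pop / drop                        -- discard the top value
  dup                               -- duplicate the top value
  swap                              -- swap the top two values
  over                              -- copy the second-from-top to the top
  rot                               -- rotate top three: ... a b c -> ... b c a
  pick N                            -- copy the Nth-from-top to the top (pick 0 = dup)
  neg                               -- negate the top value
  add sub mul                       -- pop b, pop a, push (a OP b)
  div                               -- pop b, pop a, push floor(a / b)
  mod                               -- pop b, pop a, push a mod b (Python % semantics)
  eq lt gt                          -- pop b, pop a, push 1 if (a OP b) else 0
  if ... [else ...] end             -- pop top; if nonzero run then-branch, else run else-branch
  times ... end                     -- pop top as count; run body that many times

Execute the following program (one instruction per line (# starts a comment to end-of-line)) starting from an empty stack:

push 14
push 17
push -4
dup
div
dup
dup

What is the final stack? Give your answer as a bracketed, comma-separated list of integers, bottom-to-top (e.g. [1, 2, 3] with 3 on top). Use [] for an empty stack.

After 'push 14': [14]
After 'push 17': [14, 17]
After 'push -4': [14, 17, -4]
After 'dup': [14, 17, -4, -4]
After 'div': [14, 17, 1]
After 'dup': [14, 17, 1, 1]
After 'dup': [14, 17, 1, 1, 1]

Answer: [14, 17, 1, 1, 1]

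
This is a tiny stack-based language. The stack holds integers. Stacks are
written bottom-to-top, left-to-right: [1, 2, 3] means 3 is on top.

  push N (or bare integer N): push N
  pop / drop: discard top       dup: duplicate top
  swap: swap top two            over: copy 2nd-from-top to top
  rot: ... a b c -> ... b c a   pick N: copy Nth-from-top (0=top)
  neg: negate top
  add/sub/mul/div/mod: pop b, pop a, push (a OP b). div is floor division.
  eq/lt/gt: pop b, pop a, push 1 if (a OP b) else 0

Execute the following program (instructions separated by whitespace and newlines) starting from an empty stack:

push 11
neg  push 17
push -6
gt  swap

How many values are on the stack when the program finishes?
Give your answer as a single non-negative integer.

Answer: 2

Derivation:
After 'push 11': stack = [11] (depth 1)
After 'neg': stack = [-11] (depth 1)
After 'push 17': stack = [-11, 17] (depth 2)
After 'push -6': stack = [-11, 17, -6] (depth 3)
After 'gt': stack = [-11, 1] (depth 2)
After 'swap': stack = [1, -11] (depth 2)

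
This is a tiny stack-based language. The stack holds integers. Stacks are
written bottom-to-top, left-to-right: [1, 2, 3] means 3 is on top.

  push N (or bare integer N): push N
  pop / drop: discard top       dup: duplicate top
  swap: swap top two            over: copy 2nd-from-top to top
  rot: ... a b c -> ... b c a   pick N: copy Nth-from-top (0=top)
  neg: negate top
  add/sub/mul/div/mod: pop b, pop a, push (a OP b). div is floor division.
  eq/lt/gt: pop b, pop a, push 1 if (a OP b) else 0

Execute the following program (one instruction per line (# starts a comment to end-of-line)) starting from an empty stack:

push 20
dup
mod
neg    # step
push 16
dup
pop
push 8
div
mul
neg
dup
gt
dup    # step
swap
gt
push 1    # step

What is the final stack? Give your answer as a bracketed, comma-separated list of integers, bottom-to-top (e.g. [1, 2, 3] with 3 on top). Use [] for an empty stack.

Answer: [0, 1]

Derivation:
After 'push 20': [20]
After 'dup': [20, 20]
After 'mod': [0]
After 'neg': [0]
After 'push 16': [0, 16]
After 'dup': [0, 16, 16]
After 'pop': [0, 16]
After 'push 8': [0, 16, 8]
After 'div': [0, 2]
After 'mul': [0]
After 'neg': [0]
After 'dup': [0, 0]
After 'gt': [0]
After 'dup': [0, 0]
After 'swap': [0, 0]
After 'gt': [0]
After 'push 1': [0, 1]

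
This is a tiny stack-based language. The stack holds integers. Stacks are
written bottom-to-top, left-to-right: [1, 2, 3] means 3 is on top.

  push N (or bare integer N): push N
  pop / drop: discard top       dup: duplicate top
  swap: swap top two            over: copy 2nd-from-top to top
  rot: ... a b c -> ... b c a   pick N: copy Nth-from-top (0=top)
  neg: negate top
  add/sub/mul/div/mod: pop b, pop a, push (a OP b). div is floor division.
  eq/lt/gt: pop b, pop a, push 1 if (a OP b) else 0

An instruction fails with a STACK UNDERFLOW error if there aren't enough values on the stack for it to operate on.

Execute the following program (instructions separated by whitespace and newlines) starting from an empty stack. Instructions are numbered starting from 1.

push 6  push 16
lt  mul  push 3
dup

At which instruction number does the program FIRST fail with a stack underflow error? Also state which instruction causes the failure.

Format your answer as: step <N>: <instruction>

Answer: step 4: mul

Derivation:
Step 1 ('push 6'): stack = [6], depth = 1
Step 2 ('push 16'): stack = [6, 16], depth = 2
Step 3 ('lt'): stack = [1], depth = 1
Step 4 ('mul'): needs 2 value(s) but depth is 1 — STACK UNDERFLOW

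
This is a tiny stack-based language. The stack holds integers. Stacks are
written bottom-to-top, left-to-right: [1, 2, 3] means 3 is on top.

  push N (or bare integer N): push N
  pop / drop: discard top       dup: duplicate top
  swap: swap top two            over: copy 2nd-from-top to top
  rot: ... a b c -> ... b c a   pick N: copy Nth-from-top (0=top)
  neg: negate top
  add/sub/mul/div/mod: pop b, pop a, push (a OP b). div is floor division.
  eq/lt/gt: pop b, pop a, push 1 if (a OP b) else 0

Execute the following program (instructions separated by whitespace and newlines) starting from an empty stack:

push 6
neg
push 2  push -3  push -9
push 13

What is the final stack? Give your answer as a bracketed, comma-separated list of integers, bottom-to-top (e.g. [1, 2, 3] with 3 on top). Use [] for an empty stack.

Answer: [-6, 2, -3, -9, 13]

Derivation:
After 'push 6': [6]
After 'neg': [-6]
After 'push 2': [-6, 2]
After 'push -3': [-6, 2, -3]
After 'push -9': [-6, 2, -3, -9]
After 'push 13': [-6, 2, -3, -9, 13]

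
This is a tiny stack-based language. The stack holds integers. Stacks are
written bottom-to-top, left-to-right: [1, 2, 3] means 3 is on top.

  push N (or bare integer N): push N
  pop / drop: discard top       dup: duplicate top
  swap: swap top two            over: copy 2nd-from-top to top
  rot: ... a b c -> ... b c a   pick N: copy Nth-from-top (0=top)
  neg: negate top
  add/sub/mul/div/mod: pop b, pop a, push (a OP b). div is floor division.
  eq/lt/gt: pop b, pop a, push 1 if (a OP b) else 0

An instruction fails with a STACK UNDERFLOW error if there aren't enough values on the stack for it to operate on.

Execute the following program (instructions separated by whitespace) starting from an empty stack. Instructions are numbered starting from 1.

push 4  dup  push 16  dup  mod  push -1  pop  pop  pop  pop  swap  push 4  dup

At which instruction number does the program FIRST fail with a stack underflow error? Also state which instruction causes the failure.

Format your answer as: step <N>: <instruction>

Answer: step 11: swap

Derivation:
Step 1 ('push 4'): stack = [4], depth = 1
Step 2 ('dup'): stack = [4, 4], depth = 2
Step 3 ('push 16'): stack = [4, 4, 16], depth = 3
Step 4 ('dup'): stack = [4, 4, 16, 16], depth = 4
Step 5 ('mod'): stack = [4, 4, 0], depth = 3
Step 6 ('push -1'): stack = [4, 4, 0, -1], depth = 4
Step 7 ('pop'): stack = [4, 4, 0], depth = 3
Step 8 ('pop'): stack = [4, 4], depth = 2
Step 9 ('pop'): stack = [4], depth = 1
Step 10 ('pop'): stack = [], depth = 0
Step 11 ('swap'): needs 2 value(s) but depth is 0 — STACK UNDERFLOW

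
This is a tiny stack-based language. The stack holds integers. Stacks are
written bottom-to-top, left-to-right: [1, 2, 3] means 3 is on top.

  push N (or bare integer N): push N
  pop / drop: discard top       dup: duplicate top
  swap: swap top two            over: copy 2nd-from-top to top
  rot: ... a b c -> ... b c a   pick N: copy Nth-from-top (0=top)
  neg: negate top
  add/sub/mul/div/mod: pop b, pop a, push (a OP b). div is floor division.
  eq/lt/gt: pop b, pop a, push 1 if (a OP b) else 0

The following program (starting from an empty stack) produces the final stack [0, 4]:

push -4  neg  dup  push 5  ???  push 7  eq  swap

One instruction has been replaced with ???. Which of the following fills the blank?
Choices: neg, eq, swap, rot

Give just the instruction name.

Answer: eq

Derivation:
Stack before ???: [4, 4, 5]
Stack after ???:  [4, 0]
Checking each choice:
  neg: produces [4, 0, 4]
  eq: MATCH
  swap: produces [4, 0, 5]
  rot: produces [4, 0, 5]


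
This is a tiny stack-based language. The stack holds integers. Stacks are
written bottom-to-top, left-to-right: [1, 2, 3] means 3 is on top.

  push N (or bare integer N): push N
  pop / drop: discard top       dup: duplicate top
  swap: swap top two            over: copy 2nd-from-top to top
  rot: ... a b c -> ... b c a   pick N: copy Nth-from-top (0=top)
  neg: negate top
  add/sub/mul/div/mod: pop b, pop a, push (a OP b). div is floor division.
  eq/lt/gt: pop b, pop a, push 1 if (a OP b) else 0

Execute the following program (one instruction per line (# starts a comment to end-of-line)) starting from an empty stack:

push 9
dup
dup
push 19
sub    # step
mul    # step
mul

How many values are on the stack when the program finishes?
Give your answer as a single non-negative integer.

Answer: 1

Derivation:
After 'push 9': stack = [9] (depth 1)
After 'dup': stack = [9, 9] (depth 2)
After 'dup': stack = [9, 9, 9] (depth 3)
After 'push 19': stack = [9, 9, 9, 19] (depth 4)
After 'sub': stack = [9, 9, -10] (depth 3)
After 'mul': stack = [9, -90] (depth 2)
After 'mul': stack = [-810] (depth 1)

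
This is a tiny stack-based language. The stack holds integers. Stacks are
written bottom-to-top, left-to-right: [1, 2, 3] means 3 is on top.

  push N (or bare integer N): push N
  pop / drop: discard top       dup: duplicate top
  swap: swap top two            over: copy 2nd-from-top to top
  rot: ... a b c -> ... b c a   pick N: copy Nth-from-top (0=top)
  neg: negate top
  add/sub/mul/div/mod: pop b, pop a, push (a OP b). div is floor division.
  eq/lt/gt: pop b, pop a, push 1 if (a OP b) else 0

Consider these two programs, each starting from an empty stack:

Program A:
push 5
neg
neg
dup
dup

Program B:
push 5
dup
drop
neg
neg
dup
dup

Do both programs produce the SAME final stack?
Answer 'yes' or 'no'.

Answer: yes

Derivation:
Program A trace:
  After 'push 5': [5]
  After 'neg': [-5]
  After 'neg': [5]
  After 'dup': [5, 5]
  After 'dup': [5, 5, 5]
Program A final stack: [5, 5, 5]

Program B trace:
  After 'push 5': [5]
  After 'dup': [5, 5]
  After 'drop': [5]
  After 'neg': [-5]
  After 'neg': [5]
  After 'dup': [5, 5]
  After 'dup': [5, 5, 5]
Program B final stack: [5, 5, 5]
Same: yes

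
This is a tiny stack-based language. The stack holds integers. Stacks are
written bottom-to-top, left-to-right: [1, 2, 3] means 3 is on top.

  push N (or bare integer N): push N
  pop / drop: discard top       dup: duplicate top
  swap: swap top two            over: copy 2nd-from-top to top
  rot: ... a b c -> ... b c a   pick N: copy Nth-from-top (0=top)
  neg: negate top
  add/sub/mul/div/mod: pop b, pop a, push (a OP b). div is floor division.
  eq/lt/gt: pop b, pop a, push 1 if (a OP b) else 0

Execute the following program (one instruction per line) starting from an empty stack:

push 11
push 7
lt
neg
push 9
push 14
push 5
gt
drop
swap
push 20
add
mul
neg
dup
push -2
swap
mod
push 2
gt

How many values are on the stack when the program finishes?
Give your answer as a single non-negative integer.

After 'push 11': stack = [11] (depth 1)
After 'push 7': stack = [11, 7] (depth 2)
After 'lt': stack = [0] (depth 1)
After 'neg': stack = [0] (depth 1)
After 'push 9': stack = [0, 9] (depth 2)
After 'push 14': stack = [0, 9, 14] (depth 3)
After 'push 5': stack = [0, 9, 14, 5] (depth 4)
After 'gt': stack = [0, 9, 1] (depth 3)
After 'drop': stack = [0, 9] (depth 2)
After 'swap': stack = [9, 0] (depth 2)
After 'push 20': stack = [9, 0, 20] (depth 3)
After 'add': stack = [9, 20] (depth 2)
After 'mul': stack = [180] (depth 1)
After 'neg': stack = [-180] (depth 1)
After 'dup': stack = [-180, -180] (depth 2)
After 'push -2': stack = [-180, -180, -2] (depth 3)
After 'swap': stack = [-180, -2, -180] (depth 3)
After 'mod': stack = [-180, -2] (depth 2)
After 'push 2': stack = [-180, -2, 2] (depth 3)
After 'gt': stack = [-180, 0] (depth 2)

Answer: 2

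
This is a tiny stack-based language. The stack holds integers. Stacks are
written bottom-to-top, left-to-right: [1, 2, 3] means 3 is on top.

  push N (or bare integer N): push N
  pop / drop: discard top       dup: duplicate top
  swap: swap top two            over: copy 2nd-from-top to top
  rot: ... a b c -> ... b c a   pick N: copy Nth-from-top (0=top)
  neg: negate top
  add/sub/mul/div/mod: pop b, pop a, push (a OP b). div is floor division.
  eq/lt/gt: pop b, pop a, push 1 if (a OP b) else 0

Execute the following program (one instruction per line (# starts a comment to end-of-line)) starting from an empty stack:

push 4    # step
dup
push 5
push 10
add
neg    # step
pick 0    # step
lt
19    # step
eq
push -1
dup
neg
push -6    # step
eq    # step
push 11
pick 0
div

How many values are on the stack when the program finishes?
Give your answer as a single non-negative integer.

Answer: 6

Derivation:
After 'push 4': stack = [4] (depth 1)
After 'dup': stack = [4, 4] (depth 2)
After 'push 5': stack = [4, 4, 5] (depth 3)
After 'push 10': stack = [4, 4, 5, 10] (depth 4)
After 'add': stack = [4, 4, 15] (depth 3)
After 'neg': stack = [4, 4, -15] (depth 3)
After 'pick 0': stack = [4, 4, -15, -15] (depth 4)
After 'lt': stack = [4, 4, 0] (depth 3)
After 'push 19': stack = [4, 4, 0, 19] (depth 4)
After 'eq': stack = [4, 4, 0] (depth 3)
After 'push -1': stack = [4, 4, 0, -1] (depth 4)
After 'dup': stack = [4, 4, 0, -1, -1] (depth 5)
After 'neg': stack = [4, 4, 0, -1, 1] (depth 5)
After 'push -6': stack = [4, 4, 0, -1, 1, -6] (depth 6)
After 'eq': stack = [4, 4, 0, -1, 0] (depth 5)
After 'push 11': stack = [4, 4, 0, -1, 0, 11] (depth 6)
After 'pick 0': stack = [4, 4, 0, -1, 0, 11, 11] (depth 7)
After 'div': stack = [4, 4, 0, -1, 0, 1] (depth 6)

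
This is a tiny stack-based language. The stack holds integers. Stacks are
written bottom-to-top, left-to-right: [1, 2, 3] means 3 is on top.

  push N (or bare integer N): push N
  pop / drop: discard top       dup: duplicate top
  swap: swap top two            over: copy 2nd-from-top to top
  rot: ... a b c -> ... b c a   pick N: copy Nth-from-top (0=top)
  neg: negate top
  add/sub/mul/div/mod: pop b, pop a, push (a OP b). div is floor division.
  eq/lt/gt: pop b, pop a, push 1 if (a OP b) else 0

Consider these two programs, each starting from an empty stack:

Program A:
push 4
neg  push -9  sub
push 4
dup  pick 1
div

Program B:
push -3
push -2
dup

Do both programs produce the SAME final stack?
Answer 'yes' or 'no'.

Program A trace:
  After 'push 4': [4]
  After 'neg': [-4]
  After 'push -9': [-4, -9]
  After 'sub': [5]
  After 'push 4': [5, 4]
  After 'dup': [5, 4, 4]
  After 'pick 1': [5, 4, 4, 4]
  After 'div': [5, 4, 1]
Program A final stack: [5, 4, 1]

Program B trace:
  After 'push -3': [-3]
  After 'push -2': [-3, -2]
  After 'dup': [-3, -2, -2]
Program B final stack: [-3, -2, -2]
Same: no

Answer: no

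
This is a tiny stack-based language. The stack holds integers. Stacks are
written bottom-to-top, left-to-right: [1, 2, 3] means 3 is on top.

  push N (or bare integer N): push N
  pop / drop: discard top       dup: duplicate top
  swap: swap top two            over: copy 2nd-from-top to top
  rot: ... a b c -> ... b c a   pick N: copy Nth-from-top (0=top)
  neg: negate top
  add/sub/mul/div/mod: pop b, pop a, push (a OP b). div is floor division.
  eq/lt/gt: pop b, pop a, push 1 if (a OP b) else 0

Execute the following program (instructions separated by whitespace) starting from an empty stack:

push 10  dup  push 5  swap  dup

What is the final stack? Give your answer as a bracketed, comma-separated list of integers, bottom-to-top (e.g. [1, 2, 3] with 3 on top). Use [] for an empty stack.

Answer: [10, 5, 10, 10]

Derivation:
After 'push 10': [10]
After 'dup': [10, 10]
After 'push 5': [10, 10, 5]
After 'swap': [10, 5, 10]
After 'dup': [10, 5, 10, 10]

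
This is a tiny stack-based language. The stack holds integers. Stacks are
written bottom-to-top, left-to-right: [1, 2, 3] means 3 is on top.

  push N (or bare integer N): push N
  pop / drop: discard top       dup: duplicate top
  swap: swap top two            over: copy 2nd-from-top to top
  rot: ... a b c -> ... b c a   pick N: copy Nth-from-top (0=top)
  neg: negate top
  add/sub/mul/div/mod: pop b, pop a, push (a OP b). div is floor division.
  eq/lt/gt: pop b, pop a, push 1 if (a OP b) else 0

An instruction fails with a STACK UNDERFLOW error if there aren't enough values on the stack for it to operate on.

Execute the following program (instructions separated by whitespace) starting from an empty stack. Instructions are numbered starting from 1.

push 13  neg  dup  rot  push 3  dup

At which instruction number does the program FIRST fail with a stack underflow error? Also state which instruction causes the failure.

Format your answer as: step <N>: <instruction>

Answer: step 4: rot

Derivation:
Step 1 ('push 13'): stack = [13], depth = 1
Step 2 ('neg'): stack = [-13], depth = 1
Step 3 ('dup'): stack = [-13, -13], depth = 2
Step 4 ('rot'): needs 3 value(s) but depth is 2 — STACK UNDERFLOW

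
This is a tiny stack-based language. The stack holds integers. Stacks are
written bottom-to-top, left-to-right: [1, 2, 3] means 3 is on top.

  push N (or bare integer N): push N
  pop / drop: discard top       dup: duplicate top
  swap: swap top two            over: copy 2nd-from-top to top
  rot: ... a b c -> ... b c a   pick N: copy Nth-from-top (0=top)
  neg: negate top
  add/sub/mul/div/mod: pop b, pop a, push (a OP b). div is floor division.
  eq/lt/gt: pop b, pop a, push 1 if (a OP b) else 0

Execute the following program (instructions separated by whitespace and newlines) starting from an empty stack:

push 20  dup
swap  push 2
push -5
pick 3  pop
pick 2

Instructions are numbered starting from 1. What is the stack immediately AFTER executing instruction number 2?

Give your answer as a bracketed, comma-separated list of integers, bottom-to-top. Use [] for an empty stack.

Answer: [20, 20]

Derivation:
Step 1 ('push 20'): [20]
Step 2 ('dup'): [20, 20]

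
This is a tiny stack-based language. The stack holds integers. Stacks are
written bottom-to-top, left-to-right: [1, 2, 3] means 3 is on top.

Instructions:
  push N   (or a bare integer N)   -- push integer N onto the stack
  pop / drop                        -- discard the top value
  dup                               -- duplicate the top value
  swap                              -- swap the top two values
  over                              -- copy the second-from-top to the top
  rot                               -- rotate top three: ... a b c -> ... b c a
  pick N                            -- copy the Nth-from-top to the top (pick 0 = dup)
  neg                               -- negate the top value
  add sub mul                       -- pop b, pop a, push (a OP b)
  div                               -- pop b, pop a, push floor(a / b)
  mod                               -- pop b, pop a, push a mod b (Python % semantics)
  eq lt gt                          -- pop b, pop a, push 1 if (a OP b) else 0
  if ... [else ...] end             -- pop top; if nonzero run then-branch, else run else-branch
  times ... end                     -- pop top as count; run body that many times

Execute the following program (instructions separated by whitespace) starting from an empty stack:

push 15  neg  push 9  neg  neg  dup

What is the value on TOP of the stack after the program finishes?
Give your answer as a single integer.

After 'push 15': [15]
After 'neg': [-15]
After 'push 9': [-15, 9]
After 'neg': [-15, -9]
After 'neg': [-15, 9]
After 'dup': [-15, 9, 9]

Answer: 9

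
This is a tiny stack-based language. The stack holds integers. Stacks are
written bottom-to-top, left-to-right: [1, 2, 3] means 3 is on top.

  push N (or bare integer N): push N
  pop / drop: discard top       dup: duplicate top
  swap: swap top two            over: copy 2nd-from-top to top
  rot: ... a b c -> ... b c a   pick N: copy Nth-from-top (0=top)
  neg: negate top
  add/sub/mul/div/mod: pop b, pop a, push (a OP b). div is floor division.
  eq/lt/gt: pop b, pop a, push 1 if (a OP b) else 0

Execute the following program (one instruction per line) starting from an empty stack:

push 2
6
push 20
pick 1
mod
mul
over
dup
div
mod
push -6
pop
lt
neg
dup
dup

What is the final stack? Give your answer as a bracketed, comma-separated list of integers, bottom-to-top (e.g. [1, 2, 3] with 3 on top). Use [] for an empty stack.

After 'push 2': [2]
After 'push 6': [2, 6]
After 'push 20': [2, 6, 20]
After 'pick 1': [2, 6, 20, 6]
After 'mod': [2, 6, 2]
After 'mul': [2, 12]
After 'over': [2, 12, 2]
After 'dup': [2, 12, 2, 2]
After 'div': [2, 12, 1]
After 'mod': [2, 0]
After 'push -6': [2, 0, -6]
After 'pop': [2, 0]
After 'lt': [0]
After 'neg': [0]
After 'dup': [0, 0]
After 'dup': [0, 0, 0]

Answer: [0, 0, 0]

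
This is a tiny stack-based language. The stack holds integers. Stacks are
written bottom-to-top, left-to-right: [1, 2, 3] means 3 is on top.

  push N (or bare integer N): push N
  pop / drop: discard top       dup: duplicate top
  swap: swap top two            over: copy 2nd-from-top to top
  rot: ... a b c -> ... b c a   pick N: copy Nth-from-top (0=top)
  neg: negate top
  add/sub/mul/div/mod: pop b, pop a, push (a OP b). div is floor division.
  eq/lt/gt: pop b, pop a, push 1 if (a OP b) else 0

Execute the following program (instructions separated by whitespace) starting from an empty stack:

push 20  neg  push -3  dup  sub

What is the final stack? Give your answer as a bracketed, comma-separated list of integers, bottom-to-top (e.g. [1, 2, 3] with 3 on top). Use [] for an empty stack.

Answer: [-20, 0]

Derivation:
After 'push 20': [20]
After 'neg': [-20]
After 'push -3': [-20, -3]
After 'dup': [-20, -3, -3]
After 'sub': [-20, 0]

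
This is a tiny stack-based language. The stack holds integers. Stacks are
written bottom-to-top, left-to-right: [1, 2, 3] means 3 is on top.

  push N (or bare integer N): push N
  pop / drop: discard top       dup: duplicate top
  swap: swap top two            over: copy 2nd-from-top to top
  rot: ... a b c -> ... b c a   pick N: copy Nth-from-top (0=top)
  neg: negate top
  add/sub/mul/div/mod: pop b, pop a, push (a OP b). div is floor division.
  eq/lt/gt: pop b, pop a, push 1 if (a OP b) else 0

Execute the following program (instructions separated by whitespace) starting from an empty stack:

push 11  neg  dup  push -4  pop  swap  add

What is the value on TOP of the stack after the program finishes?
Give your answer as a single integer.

After 'push 11': [11]
After 'neg': [-11]
After 'dup': [-11, -11]
After 'push -4': [-11, -11, -4]
After 'pop': [-11, -11]
After 'swap': [-11, -11]
After 'add': [-22]

Answer: -22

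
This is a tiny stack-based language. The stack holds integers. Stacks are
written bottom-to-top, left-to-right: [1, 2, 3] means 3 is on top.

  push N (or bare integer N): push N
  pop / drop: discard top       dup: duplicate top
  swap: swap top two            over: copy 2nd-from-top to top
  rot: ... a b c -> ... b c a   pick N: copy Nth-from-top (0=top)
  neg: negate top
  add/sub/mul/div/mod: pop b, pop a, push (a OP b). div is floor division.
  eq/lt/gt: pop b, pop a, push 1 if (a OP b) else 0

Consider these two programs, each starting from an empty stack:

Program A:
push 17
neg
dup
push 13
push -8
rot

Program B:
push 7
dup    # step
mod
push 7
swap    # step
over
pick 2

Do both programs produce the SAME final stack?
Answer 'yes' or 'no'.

Program A trace:
  After 'push 17': [17]
  After 'neg': [-17]
  After 'dup': [-17, -17]
  After 'push 13': [-17, -17, 13]
  After 'push -8': [-17, -17, 13, -8]
  After 'rot': [-17, 13, -8, -17]
Program A final stack: [-17, 13, -8, -17]

Program B trace:
  After 'push 7': [7]
  After 'dup': [7, 7]
  After 'mod': [0]
  After 'push 7': [0, 7]
  After 'swap': [7, 0]
  After 'over': [7, 0, 7]
  After 'pick 2': [7, 0, 7, 7]
Program B final stack: [7, 0, 7, 7]
Same: no

Answer: no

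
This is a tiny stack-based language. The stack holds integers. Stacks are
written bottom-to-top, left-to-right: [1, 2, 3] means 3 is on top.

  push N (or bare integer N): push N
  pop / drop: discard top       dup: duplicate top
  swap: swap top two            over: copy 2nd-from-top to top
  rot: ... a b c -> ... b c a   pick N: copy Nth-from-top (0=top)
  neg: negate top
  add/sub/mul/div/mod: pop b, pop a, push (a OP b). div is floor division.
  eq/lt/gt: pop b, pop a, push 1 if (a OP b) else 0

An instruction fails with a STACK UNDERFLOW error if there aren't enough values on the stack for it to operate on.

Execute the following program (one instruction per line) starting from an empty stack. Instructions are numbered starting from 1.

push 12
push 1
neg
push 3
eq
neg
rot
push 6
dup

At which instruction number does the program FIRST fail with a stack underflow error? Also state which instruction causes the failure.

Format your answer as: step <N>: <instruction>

Step 1 ('push 12'): stack = [12], depth = 1
Step 2 ('push 1'): stack = [12, 1], depth = 2
Step 3 ('neg'): stack = [12, -1], depth = 2
Step 4 ('push 3'): stack = [12, -1, 3], depth = 3
Step 5 ('eq'): stack = [12, 0], depth = 2
Step 6 ('neg'): stack = [12, 0], depth = 2
Step 7 ('rot'): needs 3 value(s) but depth is 2 — STACK UNDERFLOW

Answer: step 7: rot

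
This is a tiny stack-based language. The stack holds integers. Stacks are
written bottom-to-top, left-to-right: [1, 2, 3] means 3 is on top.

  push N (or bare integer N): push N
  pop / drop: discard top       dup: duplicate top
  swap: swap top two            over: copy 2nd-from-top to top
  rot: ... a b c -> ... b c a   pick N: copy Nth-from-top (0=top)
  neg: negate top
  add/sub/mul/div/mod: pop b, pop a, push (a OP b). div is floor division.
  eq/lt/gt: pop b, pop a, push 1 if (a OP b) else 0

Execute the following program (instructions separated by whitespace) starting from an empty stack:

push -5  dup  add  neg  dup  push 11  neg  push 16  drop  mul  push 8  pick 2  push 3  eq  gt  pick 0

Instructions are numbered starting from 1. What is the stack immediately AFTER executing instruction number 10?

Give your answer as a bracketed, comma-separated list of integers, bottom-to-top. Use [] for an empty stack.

Answer: [10, -110]

Derivation:
Step 1 ('push -5'): [-5]
Step 2 ('dup'): [-5, -5]
Step 3 ('add'): [-10]
Step 4 ('neg'): [10]
Step 5 ('dup'): [10, 10]
Step 6 ('push 11'): [10, 10, 11]
Step 7 ('neg'): [10, 10, -11]
Step 8 ('push 16'): [10, 10, -11, 16]
Step 9 ('drop'): [10, 10, -11]
Step 10 ('mul'): [10, -110]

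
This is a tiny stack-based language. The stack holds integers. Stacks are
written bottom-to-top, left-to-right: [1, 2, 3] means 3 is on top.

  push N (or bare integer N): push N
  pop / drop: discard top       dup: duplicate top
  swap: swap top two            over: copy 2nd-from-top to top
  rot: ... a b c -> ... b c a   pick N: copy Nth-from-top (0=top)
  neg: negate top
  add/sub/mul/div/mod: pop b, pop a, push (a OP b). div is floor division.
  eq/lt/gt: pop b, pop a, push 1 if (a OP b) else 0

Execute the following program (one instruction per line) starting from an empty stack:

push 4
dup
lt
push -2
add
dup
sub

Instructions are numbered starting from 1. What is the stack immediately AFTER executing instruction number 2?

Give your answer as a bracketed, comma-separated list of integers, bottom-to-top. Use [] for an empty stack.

Answer: [4, 4]

Derivation:
Step 1 ('push 4'): [4]
Step 2 ('dup'): [4, 4]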